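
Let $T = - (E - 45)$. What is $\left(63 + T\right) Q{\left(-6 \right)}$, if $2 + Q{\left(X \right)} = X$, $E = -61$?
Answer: $-1352$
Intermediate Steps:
$Q{\left(X \right)} = -2 + X$
$T = 106$ ($T = - (-61 - 45) = \left(-1\right) \left(-106\right) = 106$)
$\left(63 + T\right) Q{\left(-6 \right)} = \left(63 + 106\right) \left(-2 - 6\right) = 169 \left(-8\right) = -1352$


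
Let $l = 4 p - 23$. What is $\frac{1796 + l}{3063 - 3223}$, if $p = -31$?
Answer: $- \frac{1649}{160} \approx -10.306$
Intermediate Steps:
$l = -147$ ($l = 4 \left(-31\right) - 23 = -124 - 23 = -147$)
$\frac{1796 + l}{3063 - 3223} = \frac{1796 - 147}{3063 - 3223} = \frac{1649}{-160} = 1649 \left(- \frac{1}{160}\right) = - \frac{1649}{160}$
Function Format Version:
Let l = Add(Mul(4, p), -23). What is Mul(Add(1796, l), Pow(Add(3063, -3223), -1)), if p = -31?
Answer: Rational(-1649, 160) ≈ -10.306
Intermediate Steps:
l = -147 (l = Add(Mul(4, -31), -23) = Add(-124, -23) = -147)
Mul(Add(1796, l), Pow(Add(3063, -3223), -1)) = Mul(Add(1796, -147), Pow(Add(3063, -3223), -1)) = Mul(1649, Pow(-160, -1)) = Mul(1649, Rational(-1, 160)) = Rational(-1649, 160)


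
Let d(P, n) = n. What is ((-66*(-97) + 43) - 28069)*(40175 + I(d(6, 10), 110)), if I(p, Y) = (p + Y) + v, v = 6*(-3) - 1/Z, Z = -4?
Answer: -870955254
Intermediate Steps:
v = -71/4 (v = 6*(-3) - 1/(-4) = -18 - 1*(-¼) = -18 + ¼ = -71/4 ≈ -17.750)
I(p, Y) = -71/4 + Y + p (I(p, Y) = (p + Y) - 71/4 = (Y + p) - 71/4 = -71/4 + Y + p)
((-66*(-97) + 43) - 28069)*(40175 + I(d(6, 10), 110)) = ((-66*(-97) + 43) - 28069)*(40175 + (-71/4 + 110 + 10)) = ((6402 + 43) - 28069)*(40175 + 409/4) = (6445 - 28069)*(161109/4) = -21624*161109/4 = -870955254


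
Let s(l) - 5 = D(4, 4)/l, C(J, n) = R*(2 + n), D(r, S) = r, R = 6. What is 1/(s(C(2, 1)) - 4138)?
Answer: -9/37195 ≈ -0.00024197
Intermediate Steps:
C(J, n) = 12 + 6*n (C(J, n) = 6*(2 + n) = 12 + 6*n)
s(l) = 5 + 4/l
1/(s(C(2, 1)) - 4138) = 1/((5 + 4/(12 + 6*1)) - 4138) = 1/((5 + 4/(12 + 6)) - 4138) = 1/((5 + 4/18) - 4138) = 1/((5 + 4*(1/18)) - 4138) = 1/((5 + 2/9) - 4138) = 1/(47/9 - 4138) = 1/(-37195/9) = -9/37195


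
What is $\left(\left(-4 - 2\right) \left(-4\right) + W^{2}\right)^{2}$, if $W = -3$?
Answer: $1089$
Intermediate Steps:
$\left(\left(-4 - 2\right) \left(-4\right) + W^{2}\right)^{2} = \left(\left(-4 - 2\right) \left(-4\right) + \left(-3\right)^{2}\right)^{2} = \left(\left(-6\right) \left(-4\right) + 9\right)^{2} = \left(24 + 9\right)^{2} = 33^{2} = 1089$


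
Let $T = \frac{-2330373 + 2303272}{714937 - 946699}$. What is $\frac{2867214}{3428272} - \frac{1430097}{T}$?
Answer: $- \frac{568136866805576997}{46454799736} \approx -1.223 \cdot 10^{7}$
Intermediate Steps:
$T = \frac{27101}{231762}$ ($T = - \frac{27101}{-231762} = \left(-27101\right) \left(- \frac{1}{231762}\right) = \frac{27101}{231762} \approx 0.11693$)
$\frac{2867214}{3428272} - \frac{1430097}{T} = \frac{2867214}{3428272} - \frac{1430097}{\frac{27101}{231762}} = 2867214 \cdot \frac{1}{3428272} - \frac{331442140914}{27101} = \frac{1433607}{1714136} - \frac{331442140914}{27101} = - \frac{568136866805576997}{46454799736}$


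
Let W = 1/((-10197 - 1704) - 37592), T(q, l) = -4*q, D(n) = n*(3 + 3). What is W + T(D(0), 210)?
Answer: -1/49493 ≈ -2.0205e-5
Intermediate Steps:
D(n) = 6*n (D(n) = n*6 = 6*n)
W = -1/49493 (W = 1/(-11901 - 37592) = 1/(-49493) = -1/49493 ≈ -2.0205e-5)
W + T(D(0), 210) = -1/49493 - 24*0 = -1/49493 - 4*0 = -1/49493 + 0 = -1/49493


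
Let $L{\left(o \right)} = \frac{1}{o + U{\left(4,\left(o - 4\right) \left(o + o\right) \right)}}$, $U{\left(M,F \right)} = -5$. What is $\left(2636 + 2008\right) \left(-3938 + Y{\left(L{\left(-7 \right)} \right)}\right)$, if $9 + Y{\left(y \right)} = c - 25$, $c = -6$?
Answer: $-18473832$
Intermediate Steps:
$L{\left(o \right)} = \frac{1}{-5 + o}$ ($L{\left(o \right)} = \frac{1}{o - 5} = \frac{1}{-5 + o}$)
$Y{\left(y \right)} = -40$ ($Y{\left(y \right)} = -9 - 31 = -40$)
$\left(2636 + 2008\right) \left(-3938 + Y{\left(L{\left(-7 \right)} \right)}\right) = \left(2636 + 2008\right) \left(-3938 - 40\right) = 4644 \left(-3978\right) = -18473832$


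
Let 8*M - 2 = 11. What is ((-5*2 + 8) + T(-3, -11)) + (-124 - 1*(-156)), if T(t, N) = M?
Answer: 253/8 ≈ 31.625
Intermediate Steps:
M = 13/8 (M = 1/4 + (1/8)*11 = 1/4 + 11/8 = 13/8 ≈ 1.6250)
T(t, N) = 13/8
((-5*2 + 8) + T(-3, -11)) + (-124 - 1*(-156)) = ((-5*2 + 8) + 13/8) + (-124 - 1*(-156)) = ((-10 + 8) + 13/8) + (-124 + 156) = (-2 + 13/8) + 32 = -3/8 + 32 = 253/8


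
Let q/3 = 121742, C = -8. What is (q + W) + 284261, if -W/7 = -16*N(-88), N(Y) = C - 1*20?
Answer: 646351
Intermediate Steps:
N(Y) = -28 (N(Y) = -8 - 1*20 = -8 - 20 = -28)
q = 365226 (q = 3*121742 = 365226)
W = -3136 (W = -(-112)*(-28) = -7*448 = -3136)
(q + W) + 284261 = (365226 - 3136) + 284261 = 362090 + 284261 = 646351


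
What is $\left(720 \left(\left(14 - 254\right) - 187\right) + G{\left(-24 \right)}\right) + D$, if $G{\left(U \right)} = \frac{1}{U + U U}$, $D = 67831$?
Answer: $- \frac{132264167}{552} \approx -2.3961 \cdot 10^{5}$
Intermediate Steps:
$G{\left(U \right)} = \frac{1}{U + U^{2}}$
$\left(720 \left(\left(14 - 254\right) - 187\right) + G{\left(-24 \right)}\right) + D = \left(720 \left(\left(14 - 254\right) - 187\right) + \frac{1}{\left(-24\right) \left(1 - 24\right)}\right) + 67831 = \left(720 \left(-240 - 187\right) - \frac{1}{24 \left(-23\right)}\right) + 67831 = \left(720 \left(-427\right) - - \frac{1}{552}\right) + 67831 = \left(-307440 + \frac{1}{552}\right) + 67831 = - \frac{169706879}{552} + 67831 = - \frac{132264167}{552}$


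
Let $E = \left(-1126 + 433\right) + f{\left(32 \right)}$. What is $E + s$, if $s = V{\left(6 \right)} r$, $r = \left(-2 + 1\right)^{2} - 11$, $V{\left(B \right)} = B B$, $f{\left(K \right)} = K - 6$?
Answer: $-1027$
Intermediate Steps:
$f{\left(K \right)} = -6 + K$
$V{\left(B \right)} = B^{2}$
$r = -10$ ($r = \left(-1\right)^{2} - 11 = 1 - 11 = -10$)
$E = -667$ ($E = \left(-1126 + 433\right) + \left(-6 + 32\right) = -693 + 26 = -667$)
$s = -360$ ($s = 6^{2} \left(-10\right) = 36 \left(-10\right) = -360$)
$E + s = -667 - 360 = -1027$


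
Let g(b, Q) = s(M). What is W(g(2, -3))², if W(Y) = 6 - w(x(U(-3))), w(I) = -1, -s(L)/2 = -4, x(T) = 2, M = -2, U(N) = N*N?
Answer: 49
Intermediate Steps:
U(N) = N²
s(L) = 8 (s(L) = -2*(-4) = 8)
g(b, Q) = 8
W(Y) = 7 (W(Y) = 6 - 1*(-1) = 6 + 1 = 7)
W(g(2, -3))² = 7² = 49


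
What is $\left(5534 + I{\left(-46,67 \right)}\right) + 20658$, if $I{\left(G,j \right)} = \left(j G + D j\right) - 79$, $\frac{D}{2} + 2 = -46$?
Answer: $16599$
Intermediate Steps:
$D = -96$ ($D = -4 + 2 \left(-46\right) = -4 - 92 = -96$)
$I{\left(G,j \right)} = -79 - 96 j + G j$ ($I{\left(G,j \right)} = \left(j G - 96 j\right) - 79 = \left(G j - 96 j\right) - 79 = \left(- 96 j + G j\right) - 79 = -79 - 96 j + G j$)
$\left(5534 + I{\left(-46,67 \right)}\right) + 20658 = \left(5534 - 9593\right) + 20658 = -4059 + 20658 = 16599$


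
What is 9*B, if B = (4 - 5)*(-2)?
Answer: 18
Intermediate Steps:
B = 2 (B = -1*(-2) = 2)
9*B = 9*2 = 18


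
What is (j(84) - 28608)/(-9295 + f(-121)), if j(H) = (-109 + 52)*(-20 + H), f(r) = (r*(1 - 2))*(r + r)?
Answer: 1536/1837 ≈ 0.83615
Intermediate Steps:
f(r) = -2*r**2 (f(r) = (r*(-1))*(2*r) = (-r)*(2*r) = -2*r**2)
j(H) = 1140 - 57*H (j(H) = -57*(-20 + H) = 1140 - 57*H)
(j(84) - 28608)/(-9295 + f(-121)) = ((1140 - 57*84) - 28608)/(-9295 - 2*(-121)**2) = ((1140 - 4788) - 28608)/(-9295 - 2*14641) = (-3648 - 28608)/(-9295 - 29282) = -32256/(-38577) = -32256*(-1/38577) = 1536/1837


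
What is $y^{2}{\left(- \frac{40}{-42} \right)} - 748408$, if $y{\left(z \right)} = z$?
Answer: $- \frac{330047528}{441} \approx -7.4841 \cdot 10^{5}$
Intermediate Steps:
$y^{2}{\left(- \frac{40}{-42} \right)} - 748408 = \left(- \frac{40}{-42}\right)^{2} - 748408 = \left(\left(-40\right) \left(- \frac{1}{42}\right)\right)^{2} - 748408 = \left(\frac{20}{21}\right)^{2} - 748408 = \frac{400}{441} - 748408 = - \frac{330047528}{441}$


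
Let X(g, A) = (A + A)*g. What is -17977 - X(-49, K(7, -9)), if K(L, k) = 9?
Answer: -17095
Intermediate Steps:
X(g, A) = 2*A*g (X(g, A) = (2*A)*g = 2*A*g)
-17977 - X(-49, K(7, -9)) = -17977 - 2*9*(-49) = -17977 - 1*(-882) = -17977 + 882 = -17095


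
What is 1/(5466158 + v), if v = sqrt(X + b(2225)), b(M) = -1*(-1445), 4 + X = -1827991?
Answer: 2733079/14939442553757 - 45*I*sqrt(902)/29878885107514 ≈ 1.8294e-7 - 4.5233e-11*I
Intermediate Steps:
X = -1827995 (X = -4 - 1827991 = -1827995)
b(M) = 1445
v = 45*I*sqrt(902) (v = sqrt(-1827995 + 1445) = sqrt(-1826550) = 45*I*sqrt(902) ≈ 1351.5*I)
1/(5466158 + v) = 1/(5466158 + 45*I*sqrt(902))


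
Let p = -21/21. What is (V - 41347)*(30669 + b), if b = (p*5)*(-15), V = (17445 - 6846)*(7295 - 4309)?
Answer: 971733816648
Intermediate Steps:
V = 31648614 (V = 10599*2986 = 31648614)
p = -1 (p = -21*1/21 = -1)
b = 75 (b = -1*5*(-15) = -5*(-15) = 75)
(V - 41347)*(30669 + b) = (31648614 - 41347)*(30669 + 75) = 31607267*30744 = 971733816648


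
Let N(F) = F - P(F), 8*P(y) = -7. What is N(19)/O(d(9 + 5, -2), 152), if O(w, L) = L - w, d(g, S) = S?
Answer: 159/1232 ≈ 0.12906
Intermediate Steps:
P(y) = -7/8 (P(y) = (⅛)*(-7) = -7/8)
N(F) = 7/8 + F (N(F) = F - 1*(-7/8) = F + 7/8 = 7/8 + F)
N(19)/O(d(9 + 5, -2), 152) = (7/8 + 19)/(152 - 1*(-2)) = 159/(8*(152 + 2)) = (159/8)/154 = (159/8)*(1/154) = 159/1232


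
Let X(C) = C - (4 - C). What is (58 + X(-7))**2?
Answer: 1600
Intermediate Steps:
X(C) = -4 + 2*C (X(C) = C + (-4 + C) = -4 + 2*C)
(58 + X(-7))**2 = (58 + (-4 + 2*(-7)))**2 = (58 + (-4 - 14))**2 = (58 - 18)**2 = 40**2 = 1600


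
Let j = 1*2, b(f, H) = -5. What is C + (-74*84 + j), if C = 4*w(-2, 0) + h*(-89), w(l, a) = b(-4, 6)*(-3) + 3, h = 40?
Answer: -9702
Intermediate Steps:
w(l, a) = 18 (w(l, a) = -5*(-3) + 3 = 15 + 3 = 18)
j = 2
C = -3488 (C = 4*18 + 40*(-89) = 72 - 3560 = -3488)
C + (-74*84 + j) = -3488 + (-74*84 + 2) = -3488 + (-6216 + 2) = -3488 - 6214 = -9702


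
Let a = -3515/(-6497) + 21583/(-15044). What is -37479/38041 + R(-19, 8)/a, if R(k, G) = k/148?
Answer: -103462184918750/122939700449047 ≈ -0.84157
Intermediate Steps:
R(k, G) = k/148 (R(k, G) = k*(1/148) = k/148)
a = -87345091/97740868 (a = -3515*(-1/6497) + 21583*(-1/15044) = 3515/6497 - 21583/15044 = -87345091/97740868 ≈ -0.89364)
-37479/38041 + R(-19, 8)/a = -37479/38041 + ((1/148)*(-19))/(-87345091/97740868) = -37479*1/38041 - 19/148*(-97740868/87345091) = -37479/38041 + 464269123/3231768367 = -103462184918750/122939700449047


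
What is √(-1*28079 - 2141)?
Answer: 2*I*√7555 ≈ 173.84*I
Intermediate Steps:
√(-1*28079 - 2141) = √(-28079 - 2141) = √(-30220) = 2*I*√7555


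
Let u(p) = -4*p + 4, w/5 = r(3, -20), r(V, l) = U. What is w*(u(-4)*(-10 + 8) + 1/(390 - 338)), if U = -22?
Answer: 114345/26 ≈ 4397.9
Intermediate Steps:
r(V, l) = -22
w = -110 (w = 5*(-22) = -110)
u(p) = 4 - 4*p
w*(u(-4)*(-10 + 8) + 1/(390 - 338)) = -110*((4 - 4*(-4))*(-10 + 8) + 1/(390 - 338)) = -110*((4 + 16)*(-2) + 1/52) = -110*(20*(-2) + 1/52) = -110*(-40 + 1/52) = -110*(-2079/52) = 114345/26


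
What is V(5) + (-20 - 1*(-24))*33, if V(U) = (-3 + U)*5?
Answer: 142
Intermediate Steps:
V(U) = -15 + 5*U
V(5) + (-20 - 1*(-24))*33 = (-15 + 5*5) + (-20 - 1*(-24))*33 = (-15 + 25) + (-20 + 24)*33 = 10 + 4*33 = 10 + 132 = 142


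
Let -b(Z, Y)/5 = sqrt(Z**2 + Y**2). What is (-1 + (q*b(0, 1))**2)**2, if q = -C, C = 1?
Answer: 576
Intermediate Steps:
b(Z, Y) = -5*sqrt(Y**2 + Z**2) (b(Z, Y) = -5*sqrt(Z**2 + Y**2) = -5*sqrt(Y**2 + Z**2))
q = -1 (q = -1*1 = -1)
(-1 + (q*b(0, 1))**2)**2 = (-1 + (-(-5)*sqrt(1**2 + 0**2))**2)**2 = (-1 + (-(-5)*sqrt(1 + 0))**2)**2 = (-1 + (-(-5)*sqrt(1))**2)**2 = (-1 + (-(-5))**2)**2 = (-1 + (-1*(-5))**2)**2 = (-1 + 5**2)**2 = (-1 + 25)**2 = 24**2 = 576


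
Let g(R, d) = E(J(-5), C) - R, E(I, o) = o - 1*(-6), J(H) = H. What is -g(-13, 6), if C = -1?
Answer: -18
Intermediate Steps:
E(I, o) = 6 + o (E(I, o) = o + 6 = 6 + o)
g(R, d) = 5 - R (g(R, d) = (6 - 1) - R = 5 - R)
-g(-13, 6) = -(5 - 1*(-13)) = -(5 + 13) = -1*18 = -18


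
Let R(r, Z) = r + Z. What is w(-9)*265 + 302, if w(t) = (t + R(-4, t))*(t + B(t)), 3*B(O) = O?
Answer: 70262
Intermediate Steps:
R(r, Z) = Z + r
B(O) = O/3
w(t) = 4*t*(-4 + 2*t)/3 (w(t) = (t + (t - 4))*(t + t/3) = (t + (-4 + t))*(4*t/3) = (-4 + 2*t)*(4*t/3) = 4*t*(-4 + 2*t)/3)
w(-9)*265 + 302 = ((8/3)*(-9)*(-2 - 9))*265 + 302 = ((8/3)*(-9)*(-11))*265 + 302 = 264*265 + 302 = 69960 + 302 = 70262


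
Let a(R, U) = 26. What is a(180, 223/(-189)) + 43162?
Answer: 43188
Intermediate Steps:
a(180, 223/(-189)) + 43162 = 26 + 43162 = 43188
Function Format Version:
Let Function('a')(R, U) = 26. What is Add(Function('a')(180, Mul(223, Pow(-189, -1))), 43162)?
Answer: 43188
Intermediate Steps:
Add(Function('a')(180, Mul(223, Pow(-189, -1))), 43162) = Add(26, 43162) = 43188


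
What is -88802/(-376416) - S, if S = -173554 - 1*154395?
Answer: 61722669793/188208 ≈ 3.2795e+5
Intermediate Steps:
S = -327949 (S = -173554 - 154395 = -327949)
-88802/(-376416) - S = -88802/(-376416) - 1*(-327949) = -88802*(-1/376416) + 327949 = 44401/188208 + 327949 = 61722669793/188208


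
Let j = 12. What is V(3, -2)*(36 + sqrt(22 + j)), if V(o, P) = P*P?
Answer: 144 + 4*sqrt(34) ≈ 167.32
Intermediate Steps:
V(o, P) = P**2
V(3, -2)*(36 + sqrt(22 + j)) = (-2)**2*(36 + sqrt(22 + 12)) = 4*(36 + sqrt(34)) = 144 + 4*sqrt(34)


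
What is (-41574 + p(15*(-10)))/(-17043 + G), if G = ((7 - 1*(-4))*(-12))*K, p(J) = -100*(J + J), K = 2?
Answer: 1286/1923 ≈ 0.66875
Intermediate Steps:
p(J) = -200*J
G = -264 (G = ((7 - 1*(-4))*(-12))*2 = ((7 + 4)*(-12))*2 = (11*(-12))*2 = -132*2 = -264)
(-41574 + p(15*(-10)))/(-17043 + G) = (-41574 - 3000*(-10))/(-17043 - 264) = (-41574 - 200*(-150))/(-17307) = (-41574 + 30000)*(-1/17307) = -11574*(-1/17307) = 1286/1923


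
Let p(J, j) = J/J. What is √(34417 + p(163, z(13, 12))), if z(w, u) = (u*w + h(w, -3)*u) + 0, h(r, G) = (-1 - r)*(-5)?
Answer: √34418 ≈ 185.52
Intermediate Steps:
h(r, G) = 5 + 5*r
z(w, u) = u*w + u*(5 + 5*w) (z(w, u) = (u*w + (5 + 5*w)*u) + 0 = (u*w + u*(5 + 5*w)) + 0 = u*w + u*(5 + 5*w))
p(J, j) = 1
√(34417 + p(163, z(13, 12))) = √(34417 + 1) = √34418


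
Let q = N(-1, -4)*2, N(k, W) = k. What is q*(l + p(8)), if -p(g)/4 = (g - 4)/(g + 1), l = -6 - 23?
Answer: 554/9 ≈ 61.556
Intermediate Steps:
l = -29
p(g) = -4*(-4 + g)/(1 + g) (p(g) = -4*(g - 4)/(g + 1) = -4*(-4 + g)/(1 + g))
q = -2 (q = -1*2 = -2)
q*(l + p(8)) = -2*(-29 + 4*(4 - 1*8)/(1 + 8)) = -2*(-29 + 4*(4 - 8)/9) = -2*(-29 + 4*(⅑)*(-4)) = -2*(-29 - 16/9) = -2*(-277/9) = 554/9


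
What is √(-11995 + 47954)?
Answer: √35959 ≈ 189.63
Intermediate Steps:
√(-11995 + 47954) = √35959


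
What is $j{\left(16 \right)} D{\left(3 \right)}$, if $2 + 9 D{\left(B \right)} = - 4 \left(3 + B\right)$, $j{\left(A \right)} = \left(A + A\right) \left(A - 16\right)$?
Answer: $0$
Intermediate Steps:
$j{\left(A \right)} = 2 A \left(-16 + A\right)$
$D{\left(B \right)} = - \frac{14}{9} - \frac{4 B}{9}$ ($D{\left(B \right)} = - \frac{2}{9} + \frac{\left(-4\right) \left(3 + B\right)}{9} = - \frac{2}{9} + \frac{-12 - 4 B}{9} = - \frac{2}{9} - \left(\frac{4}{3} + \frac{4 B}{9}\right) = - \frac{14}{9} - \frac{4 B}{9}$)
$j{\left(16 \right)} D{\left(3 \right)} = 2 \cdot 16 \left(-16 + 16\right) \left(- \frac{14}{9} - \frac{4}{3}\right) = 2 \cdot 16 \cdot 0 \left(- \frac{14}{9} - \frac{4}{3}\right) = 0 \left(- \frac{26}{9}\right) = 0$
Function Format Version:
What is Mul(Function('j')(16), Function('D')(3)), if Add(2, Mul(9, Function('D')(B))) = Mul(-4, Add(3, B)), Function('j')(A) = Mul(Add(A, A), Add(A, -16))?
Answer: 0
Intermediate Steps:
Function('j')(A) = Mul(2, A, Add(-16, A)) (Function('j')(A) = Mul(Mul(2, A), Add(-16, A)) = Mul(2, A, Add(-16, A)))
Function('D')(B) = Add(Rational(-14, 9), Mul(Rational(-4, 9), B)) (Function('D')(B) = Add(Rational(-2, 9), Mul(Rational(1, 9), Mul(-4, Add(3, B)))) = Add(Rational(-2, 9), Mul(Rational(1, 9), Add(-12, Mul(-4, B)))) = Add(Rational(-2, 9), Add(Rational(-4, 3), Mul(Rational(-4, 9), B))) = Add(Rational(-14, 9), Mul(Rational(-4, 9), B)))
Mul(Function('j')(16), Function('D')(3)) = Mul(Mul(2, 16, Add(-16, 16)), Add(Rational(-14, 9), Mul(Rational(-4, 9), 3))) = Mul(Mul(2, 16, 0), Add(Rational(-14, 9), Rational(-4, 3))) = Mul(0, Rational(-26, 9)) = 0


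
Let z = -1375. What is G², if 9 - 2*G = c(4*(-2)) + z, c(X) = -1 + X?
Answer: 1940449/4 ≈ 4.8511e+5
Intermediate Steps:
G = 1393/2 (G = 9/2 - ((-1 + 4*(-2)) - 1375)/2 = 9/2 - ((-1 - 8) - 1375)/2 = 9/2 - (-9 - 1375)/2 = 9/2 - ½*(-1384) = 9/2 + 692 = 1393/2 ≈ 696.50)
G² = (1393/2)² = 1940449/4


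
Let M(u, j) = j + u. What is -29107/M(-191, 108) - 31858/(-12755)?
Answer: 373903999/1058665 ≈ 353.18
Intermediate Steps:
-29107/M(-191, 108) - 31858/(-12755) = -29107/(108 - 191) - 31858/(-12755) = -29107/(-83) - 31858*(-1/12755) = -29107*(-1/83) + 31858/12755 = 29107/83 + 31858/12755 = 373903999/1058665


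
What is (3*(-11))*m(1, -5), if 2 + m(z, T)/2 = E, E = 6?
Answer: -264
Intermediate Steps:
m(z, T) = 8 (m(z, T) = -4 + 2*6 = -4 + 12 = 8)
(3*(-11))*m(1, -5) = (3*(-11))*8 = -33*8 = -264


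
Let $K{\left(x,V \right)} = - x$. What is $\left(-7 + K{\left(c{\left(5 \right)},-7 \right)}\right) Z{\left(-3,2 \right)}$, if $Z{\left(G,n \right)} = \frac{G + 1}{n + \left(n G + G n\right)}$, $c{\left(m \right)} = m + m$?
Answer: $- \frac{17}{5} \approx -3.4$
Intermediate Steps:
$c{\left(m \right)} = 2 m$
$Z{\left(G,n \right)} = \frac{1 + G}{n + 2 G n}$ ($Z{\left(G,n \right)} = \frac{1 + G}{n + \left(G n + G n\right)} = \frac{1 + G}{n + 2 G n}$)
$\left(-7 + K{\left(c{\left(5 \right)},-7 \right)}\right) Z{\left(-3,2 \right)} = \left(-7 - 2 \cdot 5\right) \frac{1 - 3}{2 \left(1 + 2 \left(-3\right)\right)} = \left(-7 - 10\right) \frac{1}{2} \frac{1}{1 - 6} \left(-2\right) = \left(-7 - 10\right) \frac{1}{2} \frac{1}{-5} \left(-2\right) = - 17 \cdot \frac{1}{2} \left(- \frac{1}{5}\right) \left(-2\right) = \left(-17\right) \frac{1}{5} = - \frac{17}{5}$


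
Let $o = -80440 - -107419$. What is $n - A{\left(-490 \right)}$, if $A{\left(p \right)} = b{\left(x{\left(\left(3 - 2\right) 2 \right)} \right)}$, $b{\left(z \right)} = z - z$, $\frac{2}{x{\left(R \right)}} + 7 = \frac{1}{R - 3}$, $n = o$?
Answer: $26979$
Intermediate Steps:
$o = 26979$ ($o = -80440 + 107419 = 26979$)
$n = 26979$
$x{\left(R \right)} = \frac{2}{-7 + \frac{1}{-3 + R}}$ ($x{\left(R \right)} = \frac{2}{-7 + \frac{1}{R - 3}} = \frac{2}{-7 + \frac{1}{-3 + R}}$)
$b{\left(z \right)} = 0$
$A{\left(p \right)} = 0$
$n - A{\left(-490 \right)} = 26979 - 0 = 26979 + 0 = 26979$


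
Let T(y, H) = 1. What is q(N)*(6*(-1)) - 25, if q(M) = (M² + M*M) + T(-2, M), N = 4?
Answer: -223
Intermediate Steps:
q(M) = 1 + 2*M² (q(M) = (M² + M*M) + 1 = (M² + M²) + 1 = 2*M² + 1 = 1 + 2*M²)
q(N)*(6*(-1)) - 25 = (1 + 2*4²)*(6*(-1)) - 25 = (1 + 2*16)*(-6) - 25 = (1 + 32)*(-6) - 25 = 33*(-6) - 25 = -198 - 25 = -223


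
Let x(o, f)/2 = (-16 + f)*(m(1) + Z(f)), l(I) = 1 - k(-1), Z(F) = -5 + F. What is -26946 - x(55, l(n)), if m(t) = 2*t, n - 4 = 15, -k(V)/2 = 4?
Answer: -26862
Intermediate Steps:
k(V) = -8 (k(V) = -2*4 = -8)
n = 19 (n = 4 + 15 = 19)
l(I) = 9 (l(I) = 1 - 1*(-8) = 1 + 8 = 9)
x(o, f) = 2*(-16 + f)*(-3 + f) (x(o, f) = 2*((-16 + f)*(2*1 + (-5 + f))) = 2*((-16 + f)*(2 + (-5 + f))) = 2*((-16 + f)*(-3 + f)) = 2*(-16 + f)*(-3 + f))
-26946 - x(55, l(n)) = -26946 - (96 - 38*9 + 2*9**2) = -26946 - (96 - 342 + 2*81) = -26946 - (96 - 342 + 162) = -26946 - 1*(-84) = -26946 + 84 = -26862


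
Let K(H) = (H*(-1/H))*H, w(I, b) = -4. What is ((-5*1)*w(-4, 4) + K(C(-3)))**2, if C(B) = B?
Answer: 529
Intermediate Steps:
K(H) = -H
((-5*1)*w(-4, 4) + K(C(-3)))**2 = (-5*1*(-4) - 1*(-3))**2 = (-5*(-4) + 3)**2 = (20 + 3)**2 = 23**2 = 529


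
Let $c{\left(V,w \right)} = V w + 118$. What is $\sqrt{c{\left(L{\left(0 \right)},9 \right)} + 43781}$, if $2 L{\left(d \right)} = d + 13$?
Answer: $\frac{\sqrt{175830}}{2} \approx 209.66$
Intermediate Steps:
$L{\left(d \right)} = \frac{13}{2} + \frac{d}{2}$ ($L{\left(d \right)} = \frac{d + 13}{2} = \frac{13 + d}{2} = \frac{13}{2} + \frac{d}{2}$)
$c{\left(V,w \right)} = 118 + V w$
$\sqrt{c{\left(L{\left(0 \right)},9 \right)} + 43781} = \sqrt{\left(118 + \left(\frac{13}{2} + \frac{1}{2} \cdot 0\right) 9\right) + 43781} = \sqrt{\left(118 + \left(\frac{13}{2} + 0\right) 9\right) + 43781} = \sqrt{\left(118 + \frac{13}{2} \cdot 9\right) + 43781} = \sqrt{\left(118 + \frac{117}{2}\right) + 43781} = \sqrt{\frac{353}{2} + 43781} = \sqrt{\frac{87915}{2}} = \frac{\sqrt{175830}}{2}$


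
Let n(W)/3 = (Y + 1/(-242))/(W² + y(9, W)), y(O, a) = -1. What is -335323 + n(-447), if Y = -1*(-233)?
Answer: -2316293226139/6907648 ≈ -3.3532e+5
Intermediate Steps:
Y = 233
n(W) = 169155/(242*(-1 + W²)) (n(W) = 3*((233 + 1/(-242))/(W² - 1)) = 3*((233 - 1/242)/(-1 + W²)) = 3*(56385/(242*(-1 + W²))) = 169155/(242*(-1 + W²)))
-335323 + n(-447) = -335323 + 169155/(242*(-1 + (-447)²)) = -335323 + 169155/(242*(-1 + 199809)) = -335323 + (169155/242)/199808 = -335323 + (169155/242)*(1/199808) = -335323 + 24165/6907648 = -2316293226139/6907648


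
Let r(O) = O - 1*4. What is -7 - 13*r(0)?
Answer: 45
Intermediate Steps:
r(O) = -4 + O (r(O) = O - 4 = -4 + O)
-7 - 13*r(0) = -7 - 13*(-4 + 0) = -7 - 13*(-4) = -7 + 52 = 45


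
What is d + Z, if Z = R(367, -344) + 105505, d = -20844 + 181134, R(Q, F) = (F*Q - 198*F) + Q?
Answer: 208026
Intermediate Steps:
R(Q, F) = Q - 198*F + F*Q (R(Q, F) = (-198*F + F*Q) + Q = Q - 198*F + F*Q)
d = 160290
Z = 47736 (Z = (367 - 198*(-344) - 344*367) + 105505 = (367 + 68112 - 126248) + 105505 = -57769 + 105505 = 47736)
d + Z = 160290 + 47736 = 208026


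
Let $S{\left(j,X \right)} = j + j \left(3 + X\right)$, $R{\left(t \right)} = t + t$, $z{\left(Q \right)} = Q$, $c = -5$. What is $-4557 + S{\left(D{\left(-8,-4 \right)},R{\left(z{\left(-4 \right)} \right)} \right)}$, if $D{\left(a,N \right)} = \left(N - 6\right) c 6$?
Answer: $-5757$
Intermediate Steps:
$D{\left(a,N \right)} = 180 - 30 N$ ($D{\left(a,N \right)} = \left(N - 6\right) \left(-5\right) 6 = \left(-6 + N\right) \left(-5\right) 6 = \left(30 - 5 N\right) 6 = 180 - 30 N$)
$R{\left(t \right)} = 2 t$
$-4557 + S{\left(D{\left(-8,-4 \right)},R{\left(z{\left(-4 \right)} \right)} \right)} = -4557 + \left(180 - -120\right) \left(4 + 2 \left(-4\right)\right) = -4557 + \left(180 + 120\right) \left(4 - 8\right) = -4557 + 300 \left(-4\right) = -4557 - 1200 = -5757$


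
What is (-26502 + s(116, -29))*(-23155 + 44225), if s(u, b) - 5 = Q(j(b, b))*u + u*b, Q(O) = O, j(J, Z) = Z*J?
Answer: 1426333650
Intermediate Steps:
j(J, Z) = J*Z
s(u, b) = 5 + b*u + u*b² (s(u, b) = 5 + ((b*b)*u + u*b) = 5 + (b²*u + b*u) = 5 + (u*b² + b*u) = 5 + (b*u + u*b²) = 5 + b*u + u*b²)
(-26502 + s(116, -29))*(-23155 + 44225) = (-26502 + (5 - 29*116 + 116*(-29)²))*(-23155 + 44225) = (-26502 + (5 - 3364 + 116*841))*21070 = (-26502 + (5 - 3364 + 97556))*21070 = (-26502 + 94197)*21070 = 67695*21070 = 1426333650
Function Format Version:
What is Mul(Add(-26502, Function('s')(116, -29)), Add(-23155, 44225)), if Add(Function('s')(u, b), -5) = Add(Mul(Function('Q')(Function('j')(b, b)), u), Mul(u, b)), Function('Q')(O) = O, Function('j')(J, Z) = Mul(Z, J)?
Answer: 1426333650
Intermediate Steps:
Function('j')(J, Z) = Mul(J, Z)
Function('s')(u, b) = Add(5, Mul(b, u), Mul(u, Pow(b, 2))) (Function('s')(u, b) = Add(5, Add(Mul(Mul(b, b), u), Mul(u, b))) = Add(5, Add(Mul(Pow(b, 2), u), Mul(b, u))) = Add(5, Add(Mul(u, Pow(b, 2)), Mul(b, u))) = Add(5, Add(Mul(b, u), Mul(u, Pow(b, 2)))) = Add(5, Mul(b, u), Mul(u, Pow(b, 2))))
Mul(Add(-26502, Function('s')(116, -29)), Add(-23155, 44225)) = Mul(Add(-26502, Add(5, Mul(-29, 116), Mul(116, Pow(-29, 2)))), Add(-23155, 44225)) = Mul(Add(-26502, Add(5, -3364, Mul(116, 841))), 21070) = Mul(Add(-26502, Add(5, -3364, 97556)), 21070) = Mul(Add(-26502, 94197), 21070) = Mul(67695, 21070) = 1426333650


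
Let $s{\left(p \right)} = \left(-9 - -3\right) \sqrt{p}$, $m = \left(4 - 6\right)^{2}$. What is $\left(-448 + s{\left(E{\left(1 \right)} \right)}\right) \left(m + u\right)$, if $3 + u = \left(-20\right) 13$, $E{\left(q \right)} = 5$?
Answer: $116032 + 1554 \sqrt{5} \approx 1.1951 \cdot 10^{5}$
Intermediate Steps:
$m = 4$ ($m = \left(-2\right)^{2} = 4$)
$u = -263$ ($u = -3 - 260 = -263$)
$s{\left(p \right)} = - 6 \sqrt{p}$ ($s{\left(p \right)} = \left(-9 + 3\right) \sqrt{p} = - 6 \sqrt{p}$)
$\left(-448 + s{\left(E{\left(1 \right)} \right)}\right) \left(m + u\right) = \left(-448 - 6 \sqrt{5}\right) \left(4 - 263\right) = \left(-448 - 6 \sqrt{5}\right) \left(-259\right) = 116032 + 1554 \sqrt{5}$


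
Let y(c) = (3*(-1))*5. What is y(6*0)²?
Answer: 225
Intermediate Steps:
y(c) = -15 (y(c) = -3*5 = -15)
y(6*0)² = (-15)² = 225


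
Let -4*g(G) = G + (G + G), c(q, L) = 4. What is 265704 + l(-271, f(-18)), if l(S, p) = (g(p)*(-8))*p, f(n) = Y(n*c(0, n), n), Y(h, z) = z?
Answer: 267648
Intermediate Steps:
g(G) = -3*G/4 (g(G) = -(G + (G + G))/4 = -(G + 2*G)/4 = -3*G/4)
f(n) = n
l(S, p) = 6*p² (l(S, p) = (-3*p/4*(-8))*p = (6*p)*p = 6*p²)
265704 + l(-271, f(-18)) = 265704 + 6*(-18)² = 265704 + 6*324 = 265704 + 1944 = 267648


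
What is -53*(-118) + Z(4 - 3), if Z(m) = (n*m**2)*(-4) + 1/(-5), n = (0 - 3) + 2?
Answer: 31289/5 ≈ 6257.8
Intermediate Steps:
n = -1 (n = -3 + 2 = -1)
Z(m) = -1/5 + 4*m**2 (Z(m) = -m**2*(-4) + 1/(-5) = 4*m**2 - 1/5 = -1/5 + 4*m**2)
-53*(-118) + Z(4 - 3) = -53*(-118) + (-1/5 + 4*(4 - 3)**2) = 6254 + (-1/5 + 4*1**2) = 6254 + (-1/5 + 4*1) = 6254 + (-1/5 + 4) = 6254 + 19/5 = 31289/5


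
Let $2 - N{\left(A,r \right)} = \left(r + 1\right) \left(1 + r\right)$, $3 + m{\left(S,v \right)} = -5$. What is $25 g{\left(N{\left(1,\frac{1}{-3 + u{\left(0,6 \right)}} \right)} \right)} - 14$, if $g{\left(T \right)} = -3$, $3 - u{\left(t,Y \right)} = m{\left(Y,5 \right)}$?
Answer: $-89$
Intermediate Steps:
$m{\left(S,v \right)} = -8$ ($m{\left(S,v \right)} = -3 - 5 = -8$)
$u{\left(t,Y \right)} = 11$ ($u{\left(t,Y \right)} = 3 - -8 = 3 + 8 = 11$)
$N{\left(A,r \right)} = 2 - \left(1 + r\right)^{2}$ ($N{\left(A,r \right)} = 2 - \left(r + 1\right) \left(1 + r\right) = 2 - \left(1 + r\right) \left(1 + r\right) = 2 - \left(1 + r\right)^{2}$)
$25 g{\left(N{\left(1,\frac{1}{-3 + u{\left(0,6 \right)}} \right)} \right)} - 14 = 25 \left(-3\right) - 14 = -75 - 14 = -89$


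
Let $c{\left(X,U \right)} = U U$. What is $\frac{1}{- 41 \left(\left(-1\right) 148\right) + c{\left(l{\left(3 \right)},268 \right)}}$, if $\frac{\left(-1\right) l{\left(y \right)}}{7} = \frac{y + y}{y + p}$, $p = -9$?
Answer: $\frac{1}{77892} \approx 1.2838 \cdot 10^{-5}$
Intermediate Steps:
$l{\left(y \right)} = - \frac{14 y}{-9 + y}$ ($l{\left(y \right)} = - 7 \frac{y + y}{y - 9} = - 7 \frac{2 y}{-9 + y} = - \frac{14 y}{-9 + y}$)
$c{\left(X,U \right)} = U^{2}$
$\frac{1}{- 41 \left(\left(-1\right) 148\right) + c{\left(l{\left(3 \right)},268 \right)}} = \frac{1}{- 41 \left(\left(-1\right) 148\right) + 268^{2}} = \frac{1}{\left(-41\right) \left(-148\right) + 71824} = \frac{1}{6068 + 71824} = \frac{1}{77892}$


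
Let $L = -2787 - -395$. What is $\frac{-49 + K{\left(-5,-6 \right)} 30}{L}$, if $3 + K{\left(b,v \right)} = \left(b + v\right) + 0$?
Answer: $\frac{469}{2392} \approx 0.19607$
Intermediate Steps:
$K{\left(b,v \right)} = -3 + b + v$ ($K{\left(b,v \right)} = -3 + \left(\left(b + v\right) + 0\right) = -3 + \left(b + v\right) = -3 + b + v$)
$L = -2392$ ($L = -2787 + 395 = -2392$)
$\frac{-49 + K{\left(-5,-6 \right)} 30}{L} = \frac{-49 + \left(-3 - 5 - 6\right) 30}{-2392} = \left(-49 - 420\right) \left(- \frac{1}{2392}\right) = \left(-469\right) \left(- \frac{1}{2392}\right) = \frac{469}{2392}$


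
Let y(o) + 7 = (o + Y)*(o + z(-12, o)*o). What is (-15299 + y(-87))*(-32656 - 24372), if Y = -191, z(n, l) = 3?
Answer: -4644246264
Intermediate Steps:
y(o) = -7 + 4*o*(-191 + o) (y(o) = -7 + (o - 191)*(o + 3*o) = -7 + (-191 + o)*(4*o) = -7 + 4*o*(-191 + o))
(-15299 + y(-87))*(-32656 - 24372) = (-15299 + (-7 - 764*(-87) + 4*(-87)**2))*(-32656 - 24372) = (-15299 + (-7 + 66468 + 4*7569))*(-57028) = (-15299 + (-7 + 66468 + 30276))*(-57028) = (-15299 + 96737)*(-57028) = 81438*(-57028) = -4644246264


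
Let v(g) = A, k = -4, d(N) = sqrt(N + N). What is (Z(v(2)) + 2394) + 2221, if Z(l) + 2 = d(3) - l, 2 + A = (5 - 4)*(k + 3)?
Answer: 4616 + sqrt(6) ≈ 4618.5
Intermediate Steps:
d(N) = sqrt(2)*sqrt(N) (d(N) = sqrt(2*N) = sqrt(2)*sqrt(N))
A = -3 (A = -2 + (5 - 4)*(-4 + 3) = -2 + 1*(-1) = -2 - 1 = -3)
v(g) = -3
Z(l) = -2 + sqrt(6) - l (Z(l) = -2 + (sqrt(2)*sqrt(3) - l) = -2 + (sqrt(6) - l) = -2 + sqrt(6) - l)
(Z(v(2)) + 2394) + 2221 = ((-2 + sqrt(6) - 1*(-3)) + 2394) + 2221 = ((-2 + sqrt(6) + 3) + 2394) + 2221 = ((1 + sqrt(6)) + 2394) + 2221 = (2395 + sqrt(6)) + 2221 = 4616 + sqrt(6)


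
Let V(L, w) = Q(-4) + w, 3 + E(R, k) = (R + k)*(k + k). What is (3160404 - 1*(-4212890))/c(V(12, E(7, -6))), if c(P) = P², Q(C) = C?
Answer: 7373294/361 ≈ 20425.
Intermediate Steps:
E(R, k) = -3 + 2*k*(R + k) (E(R, k) = -3 + (R + k)*(k + k) = -3 + (R + k)*(2*k) = -3 + 2*k*(R + k))
V(L, w) = -4 + w
(3160404 - 1*(-4212890))/c(V(12, E(7, -6))) = (3160404 - 1*(-4212890))/((-4 + (-3 + 2*(-6)² + 2*7*(-6)))²) = (3160404 + 4212890)/((-4 + (-3 + 2*36 - 84))²) = 7373294/((-4 + (-3 + 72 - 84))²) = 7373294/((-4 - 15)²) = 7373294/((-19)²) = 7373294/361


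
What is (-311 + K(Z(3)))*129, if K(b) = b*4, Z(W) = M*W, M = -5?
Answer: -47859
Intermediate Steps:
Z(W) = -5*W
K(b) = 4*b
(-311 + K(Z(3)))*129 = (-311 + 4*(-5*3))*129 = (-311 + 4*(-15))*129 = (-311 - 60)*129 = -371*129 = -47859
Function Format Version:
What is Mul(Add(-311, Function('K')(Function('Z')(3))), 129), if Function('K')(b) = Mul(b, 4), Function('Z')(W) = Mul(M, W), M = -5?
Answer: -47859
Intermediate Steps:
Function('Z')(W) = Mul(-5, W)
Function('K')(b) = Mul(4, b)
Mul(Add(-311, Function('K')(Function('Z')(3))), 129) = Mul(Add(-311, Mul(4, Mul(-5, 3))), 129) = Mul(Add(-311, Mul(4, -15)), 129) = Mul(Add(-311, -60), 129) = Mul(-371, 129) = -47859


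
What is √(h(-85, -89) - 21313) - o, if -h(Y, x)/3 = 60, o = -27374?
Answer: 27374 + I*√21493 ≈ 27374.0 + 146.6*I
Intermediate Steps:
h(Y, x) = -180 (h(Y, x) = -3*60 = -180)
√(h(-85, -89) - 21313) - o = √(-180 - 21313) - 1*(-27374) = √(-21493) + 27374 = I*√21493 + 27374 = 27374 + I*√21493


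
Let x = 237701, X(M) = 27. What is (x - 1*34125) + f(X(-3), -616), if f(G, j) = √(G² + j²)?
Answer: 203576 + √380185 ≈ 2.0419e+5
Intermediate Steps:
(x - 1*34125) + f(X(-3), -616) = (237701 - 1*34125) + √(27² + (-616)²) = (237701 - 34125) + √(729 + 379456) = 203576 + √380185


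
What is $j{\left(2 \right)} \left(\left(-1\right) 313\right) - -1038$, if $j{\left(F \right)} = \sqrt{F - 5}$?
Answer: $1038 - 313 i \sqrt{3} \approx 1038.0 - 542.13 i$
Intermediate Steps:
$j{\left(F \right)} = \sqrt{-5 + F}$
$j{\left(2 \right)} \left(\left(-1\right) 313\right) - -1038 = \sqrt{-5 + 2} \left(\left(-1\right) 313\right) - -1038 = \sqrt{-3} \left(-313\right) + 1038 = i \sqrt{3} \left(-313\right) + 1038 = - 313 i \sqrt{3} + 1038 = 1038 - 313 i \sqrt{3}$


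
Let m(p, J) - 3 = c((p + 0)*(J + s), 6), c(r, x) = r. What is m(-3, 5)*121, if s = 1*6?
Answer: -3630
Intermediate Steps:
s = 6
m(p, J) = 3 + p*(6 + J) (m(p, J) = 3 + (p + 0)*(J + 6) = 3 + p*(6 + J))
m(-3, 5)*121 = (3 - 3*(6 + 5))*121 = (3 - 3*11)*121 = (3 - 33)*121 = -30*121 = -3630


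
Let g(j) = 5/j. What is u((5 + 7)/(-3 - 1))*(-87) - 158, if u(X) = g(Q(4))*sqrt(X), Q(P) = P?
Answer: -158 - 435*I*sqrt(3)/4 ≈ -158.0 - 188.36*I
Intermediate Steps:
u(X) = 5*sqrt(X)/4 (u(X) = (5/4)*sqrt(X) = (5*(1/4))*sqrt(X) = 5*sqrt(X)/4)
u((5 + 7)/(-3 - 1))*(-87) - 158 = (5*sqrt((5 + 7)/(-3 - 1))/4)*(-87) - 158 = (5*sqrt(12/(-4))/4)*(-87) - 158 = (5*sqrt(12*(-1/4))/4)*(-87) - 158 = (5*sqrt(-3)/4)*(-87) - 158 = (5*(I*sqrt(3))/4)*(-87) - 158 = (5*I*sqrt(3)/4)*(-87) - 158 = -435*I*sqrt(3)/4 - 158 = -158 - 435*I*sqrt(3)/4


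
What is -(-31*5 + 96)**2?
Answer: -3481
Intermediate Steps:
-(-31*5 + 96)**2 = -(-155 + 96)**2 = -1*(-59)**2 = -1*3481 = -3481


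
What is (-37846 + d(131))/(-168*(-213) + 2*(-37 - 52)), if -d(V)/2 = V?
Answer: -19054/17803 ≈ -1.0703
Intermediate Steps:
d(V) = -2*V
(-37846 + d(131))/(-168*(-213) + 2*(-37 - 52)) = (-37846 - 2*131)/(-168*(-213) + 2*(-37 - 52)) = (-37846 - 262)/(35784 + 2*(-89)) = -38108/(35784 - 178) = -38108/35606 = -38108*1/35606 = -19054/17803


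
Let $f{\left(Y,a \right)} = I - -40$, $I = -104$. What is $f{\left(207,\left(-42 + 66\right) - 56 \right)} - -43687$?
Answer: $43623$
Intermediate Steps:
$f{\left(Y,a \right)} = -64$ ($f{\left(Y,a \right)} = -104 - -40 = -104 + 40 = -64$)
$f{\left(207,\left(-42 + 66\right) - 56 \right)} - -43687 = -64 - -43687 = -64 + 43687 = 43623$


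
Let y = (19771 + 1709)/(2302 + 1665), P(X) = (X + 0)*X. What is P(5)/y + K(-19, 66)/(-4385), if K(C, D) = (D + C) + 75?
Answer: 86452363/18837960 ≈ 4.5893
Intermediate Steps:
P(X) = X² (P(X) = X*X = X²)
K(C, D) = 75 + C + D (K(C, D) = (C + D) + 75 = 75 + C + D)
y = 21480/3967 ≈ 5.4147
P(5)/y + K(-19, 66)/(-4385) = 5²/(21480/3967) + (75 - 19 + 66)/(-4385) = 25*(3967/21480) + 122*(-1/4385) = 19835/4296 - 122/4385 = 86452363/18837960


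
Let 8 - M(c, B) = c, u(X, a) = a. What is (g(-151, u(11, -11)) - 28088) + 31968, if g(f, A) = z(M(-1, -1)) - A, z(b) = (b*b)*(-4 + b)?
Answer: 4296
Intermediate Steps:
M(c, B) = 8 - c
z(b) = b**2*(-4 + b)
g(f, A) = 405 - A (g(f, A) = (8 - 1*(-1))**2*(-4 + (8 - 1*(-1))) - A = (8 + 1)**2*(-4 + (8 + 1)) - A = 9**2*(-4 + 9) - A = 81*5 - A = 405 - A)
(g(-151, u(11, -11)) - 28088) + 31968 = ((405 - 1*(-11)) - 28088) + 31968 = ((405 + 11) - 28088) + 31968 = (416 - 28088) + 31968 = -27672 + 31968 = 4296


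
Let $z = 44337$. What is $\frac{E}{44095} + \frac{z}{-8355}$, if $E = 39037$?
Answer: $- \frac{108592392}{24560915} \approx -4.4213$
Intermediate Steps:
$\frac{E}{44095} + \frac{z}{-8355} = \frac{39037}{44095} + \frac{44337}{-8355} = 39037 \cdot \frac{1}{44095} + 44337 \left(- \frac{1}{8355}\right) = \frac{39037}{44095} - \frac{14779}{2785} = - \frac{108592392}{24560915}$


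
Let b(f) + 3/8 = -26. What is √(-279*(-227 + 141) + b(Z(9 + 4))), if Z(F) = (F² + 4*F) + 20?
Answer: √383482/4 ≈ 154.81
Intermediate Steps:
Z(F) = 20 + F² + 4*F
b(f) = -211/8 (b(f) = -3/8 - 26 = -211/8)
√(-279*(-227 + 141) + b(Z(9 + 4))) = √(-279*(-227 + 141) - 211/8) = √(-279*(-86) - 211/8) = √(23994 - 211/8) = √(191741/8) = √383482/4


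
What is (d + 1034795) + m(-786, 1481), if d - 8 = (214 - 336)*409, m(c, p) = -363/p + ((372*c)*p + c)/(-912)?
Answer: 328600941447/225112 ≈ 1.4597e+6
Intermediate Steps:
m(c, p) = -363/p - c/912 - 31*c*p/76 (m(c, p) = -363/p + (372*c*p + c)*(-1/912) = -363/p + (c + 372*c*p)*(-1/912) = -363/p + (-c/912 - 31*c*p/76) = -363/p - c/912 - 31*c*p/76)
d = -49890 (d = 8 + (214 - 336)*409 = 8 - 122*409 = 8 - 49898 = -49890)
(d + 1034795) + m(-786, 1481) = (-49890 + 1034795) + (1/912)*(-331056 - 1*(-786)*1481*(1 + 372*1481))/1481 = 984905 + (1/912)*(1/1481)*(-331056 - 1*(-786)*1481*(1 + 550932)) = 984905 + (1/912)*(1/1481)*(-331056 - 1*(-786)*1481*550933) = 984905 + (1/912)*(1/1481)*(-331056 + 641322373578) = 984905 + (1/912)*(1/1481)*641322042522 = 984905 + 106887007087/225112 = 328600941447/225112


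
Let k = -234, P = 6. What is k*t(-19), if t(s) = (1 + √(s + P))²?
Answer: 2808 - 468*I*√13 ≈ 2808.0 - 1687.4*I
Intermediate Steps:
t(s) = (1 + √(6 + s))² (t(s) = (1 + √(s + 6))² = (1 + √(6 + s))²)
k*t(-19) = -234*(1 + √(6 - 19))² = -234*(1 + √(-13))² = -234*(1 + I*√13)²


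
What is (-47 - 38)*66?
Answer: -5610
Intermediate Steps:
(-47 - 38)*66 = -85*66 = -5610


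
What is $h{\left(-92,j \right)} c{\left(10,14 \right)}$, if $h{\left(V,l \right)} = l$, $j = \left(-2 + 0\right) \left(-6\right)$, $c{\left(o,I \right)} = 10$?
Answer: $120$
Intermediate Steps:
$j = 12$ ($j = \left(-2\right) \left(-6\right) = 12$)
$h{\left(-92,j \right)} c{\left(10,14 \right)} = 12 \cdot 10 = 120$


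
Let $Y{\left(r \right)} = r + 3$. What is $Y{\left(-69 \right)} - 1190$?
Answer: $-1256$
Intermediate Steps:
$Y{\left(r \right)} = 3 + r$
$Y{\left(-69 \right)} - 1190 = \left(3 - 69\right) - 1190 = -66 - 1190 = -1256$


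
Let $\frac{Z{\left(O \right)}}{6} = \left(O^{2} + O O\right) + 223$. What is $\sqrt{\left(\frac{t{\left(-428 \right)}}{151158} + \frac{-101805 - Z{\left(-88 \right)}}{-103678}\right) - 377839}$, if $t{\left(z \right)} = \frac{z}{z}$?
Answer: $\frac{i \sqrt{5799894883835739250659585}}{3917939781} \approx 614.68 i$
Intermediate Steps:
$t{\left(z \right)} = 1$
$Z{\left(O \right)} = 1338 + 12 O^{2}$ ($Z{\left(O \right)} = 6 \left(\left(O^{2} + O O\right) + 223\right) = 6 \left(\left(O^{2} + O^{2}\right) + 223\right) = 6 \left(2 O^{2} + 223\right) = 6 \left(223 + 2 O^{2}\right) = 1338 + 12 O^{2}$)
$\sqrt{\left(\frac{t{\left(-428 \right)}}{151158} + \frac{-101805 - Z{\left(-88 \right)}}{-103678}\right) - 377839} = \sqrt{\left(1 \cdot \frac{1}{151158} + \frac{-101805 - \left(1338 + 12 \left(-88\right)^{2}\right)}{-103678}\right) - 377839} = \sqrt{\left(1 \cdot \frac{1}{151158} + \left(-101805 - \left(1338 + 12 \cdot 7744\right)\right) \left(- \frac{1}{103678}\right)\right) - 377839} = \sqrt{\left(\frac{1}{151158} + \left(-101805 - \left(1338 + 92928\right)\right) \left(- \frac{1}{103678}\right)\right) - 377839} = \sqrt{\left(\frac{1}{151158} + \left(-101805 - 94266\right) \left(- \frac{1}{103678}\right)\right) - 377839} = \sqrt{\left(\frac{1}{151158} - - \frac{196071}{103678}\right) - 377839} = \sqrt{\left(\frac{1}{151158} + \frac{196071}{103678}\right) - 377839} = \sqrt{\frac{7409450974}{3917939781} - 377839} = \sqrt{- \frac{1480343039462285}{3917939781}} = \frac{i \sqrt{5799894883835739250659585}}{3917939781}$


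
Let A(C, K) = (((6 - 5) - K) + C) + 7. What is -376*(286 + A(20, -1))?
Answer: -118440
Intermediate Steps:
A(C, K) = 8 + C - K (A(C, K) = ((1 - K) + C) + 7 = (1 + C - K) + 7 = 8 + C - K)
-376*(286 + A(20, -1)) = -376*(286 + (8 + 20 - 1*(-1))) = -376*(286 + (8 + 20 + 1)) = -376*(286 + 29) = -376*315 = -118440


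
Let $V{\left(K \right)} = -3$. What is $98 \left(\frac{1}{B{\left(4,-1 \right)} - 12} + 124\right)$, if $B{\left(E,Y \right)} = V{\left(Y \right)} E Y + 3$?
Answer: $\frac{36554}{3} \approx 12185.0$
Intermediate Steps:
$B{\left(E,Y \right)} = 3 - 3 E Y$ ($B{\left(E,Y \right)} = - 3 E Y + 3 = 3 - 3 E Y$)
$98 \left(\frac{1}{B{\left(4,-1 \right)} - 12} + 124\right) = 98 \left(\frac{1}{\left(3 - 12 \left(-1\right)\right) - 12} + 124\right) = 98 \left(\frac{1}{\left(3 + 12\right) - 12} + 124\right) = 98 \left(\frac{1}{15 - 12} + 124\right) = 98 \left(\frac{1}{3} + 124\right) = 98 \cdot \frac{373}{3} = \frac{36554}{3}$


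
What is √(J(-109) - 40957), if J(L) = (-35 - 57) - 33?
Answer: I*√41082 ≈ 202.69*I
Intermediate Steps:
J(L) = -125 (J(L) = -92 - 33 = -125)
√(J(-109) - 40957) = √(-125 - 40957) = √(-41082) = I*√41082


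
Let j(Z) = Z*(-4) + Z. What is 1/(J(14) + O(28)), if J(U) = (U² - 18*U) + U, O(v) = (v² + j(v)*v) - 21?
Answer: -1/1631 ≈ -0.00061312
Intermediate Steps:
j(Z) = -3*Z (j(Z) = -4*Z + Z = -3*Z)
O(v) = -21 - 2*v² (O(v) = (v² + (-3*v)*v) - 21 = (v² - 3*v²) - 21 = -2*v² - 21 = -21 - 2*v²)
J(U) = U² - 17*U
1/(J(14) + O(28)) = 1/(14*(-17 + 14) + (-21 - 2*28²)) = 1/(14*(-3) + (-21 - 2*784)) = 1/(-42 + (-21 - 1568)) = 1/(-42 - 1589) = 1/(-1631) = -1/1631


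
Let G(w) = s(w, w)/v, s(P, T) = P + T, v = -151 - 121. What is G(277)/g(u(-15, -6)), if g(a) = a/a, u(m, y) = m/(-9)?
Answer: -277/136 ≈ -2.0368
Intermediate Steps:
u(m, y) = -m/9 (u(m, y) = m*(-⅑) = -m/9)
v = -272
G(w) = -w/136 (G(w) = (w + w)/(-272) = (2*w)*(-1/272) = -w/136)
g(a) = 1
G(277)/g(u(-15, -6)) = -1/136*277/1 = -277/136*1 = -277/136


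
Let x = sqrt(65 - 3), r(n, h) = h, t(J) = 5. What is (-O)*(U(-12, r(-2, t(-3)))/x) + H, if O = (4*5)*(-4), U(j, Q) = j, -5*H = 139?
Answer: -139/5 - 480*sqrt(62)/31 ≈ -149.72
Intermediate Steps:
H = -139/5 (H = -1/5*139 = -139/5 ≈ -27.800)
x = sqrt(62) ≈ 7.8740
O = -80 (O = 20*(-4) = -80)
(-O)*(U(-12, r(-2, t(-3)))/x) + H = (-1*(-80))*(-12*sqrt(62)/62) - 139/5 = 80*(-6*sqrt(62)/31) - 139/5 = -480*sqrt(62)/31 - 139/5 = -139/5 - 480*sqrt(62)/31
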